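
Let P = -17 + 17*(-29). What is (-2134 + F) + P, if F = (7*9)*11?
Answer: -1951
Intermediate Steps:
P = -510 (P = -17 - 493 = -510)
F = 693 (F = 63*11 = 693)
(-2134 + F) + P = (-2134 + 693) - 510 = -1441 - 510 = -1951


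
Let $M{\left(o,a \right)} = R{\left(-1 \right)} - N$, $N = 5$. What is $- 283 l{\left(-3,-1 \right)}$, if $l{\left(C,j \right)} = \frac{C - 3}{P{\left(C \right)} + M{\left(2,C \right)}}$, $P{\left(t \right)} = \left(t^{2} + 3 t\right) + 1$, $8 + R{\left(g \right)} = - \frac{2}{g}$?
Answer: $- \frac{849}{5} \approx -169.8$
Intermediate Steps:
$R{\left(g \right)} = -8 - \frac{2}{g}$
$M{\left(o,a \right)} = -11$ ($M{\left(o,a \right)} = \left(-8 - \frac{2}{-1}\right) - 5 = \left(-8 - -2\right) - 5 = \left(-8 + 2\right) - 5 = -6 - 5 = -11$)
$P{\left(t \right)} = 1 + t^{2} + 3 t$
$l{\left(C,j \right)} = \frac{-3 + C}{-10 + C^{2} + 3 C}$ ($l{\left(C,j \right)} = \frac{C - 3}{\left(1 + C^{2} + 3 C\right) - 11} = \frac{-3 + C}{-10 + C^{2} + 3 C}$)
$- 283 l{\left(-3,-1 \right)} = - 283 \frac{-3 - 3}{-10 + \left(-3\right)^{2} + 3 \left(-3\right)} = - 283 \frac{1}{-10 + 9 - 9} \left(-6\right) = - 283 \frac{1}{-10} \left(-6\right) = - 283 \left(\left(- \frac{1}{10}\right) \left(-6\right)\right) = \left(-283\right) \frac{3}{5} = - \frac{849}{5}$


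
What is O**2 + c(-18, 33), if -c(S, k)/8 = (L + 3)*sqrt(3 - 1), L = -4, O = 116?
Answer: 13456 + 8*sqrt(2) ≈ 13467.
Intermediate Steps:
c(S, k) = 8*sqrt(2) (c(S, k) = -8*(-4 + 3)*sqrt(3 - 1) = -(-8)*sqrt(2) = 8*sqrt(2))
O**2 + c(-18, 33) = 116**2 + 8*sqrt(2) = 13456 + 8*sqrt(2)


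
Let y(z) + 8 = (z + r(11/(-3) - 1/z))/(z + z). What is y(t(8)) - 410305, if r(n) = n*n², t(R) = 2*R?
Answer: -1452078695339/3538944 ≈ -4.1031e+5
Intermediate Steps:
r(n) = n³
y(z) = -8 + (z + (-11/3 - 1/z)³)/(2*z) (y(z) = -8 + (z + (11/(-3) - 1/z)³)/(z + z) = -8 + (z + (11*(-⅓) - 1/z)³)/((2*z)) = -8 + (z + (-11/3 - 1/z)³)*(1/(2*z)) = -8 + (z + (-11/3 - 1/z)³)/(2*z))
y(t(8)) - 410305 = (-15/2 - (3 + 11*(2*8))³/(54*(2*8)⁴)) - 410305 = (-15/2 - 1/54*(3 + 11*16)³/16⁴) - 410305 = (-15/2 - 1/54*1/65536*(3 + 176)³) - 410305 = (-15/2 - 1/54*1/65536*179³) - 410305 = (-15/2 - 1/54*1/65536*5735339) - 410305 = (-15/2 - 5735339/3538944) - 410305 = -32277419/3538944 - 410305 = -1452078695339/3538944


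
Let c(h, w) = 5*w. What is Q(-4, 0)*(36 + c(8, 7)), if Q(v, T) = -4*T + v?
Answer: -284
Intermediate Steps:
Q(v, T) = v - 4*T
Q(-4, 0)*(36 + c(8, 7)) = (-4 - 4*0)*(36 + 5*7) = (-4 + 0)*(36 + 35) = -4*71 = -284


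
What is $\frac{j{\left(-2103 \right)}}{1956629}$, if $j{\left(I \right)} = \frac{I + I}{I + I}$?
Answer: $\frac{1}{1956629} \approx 5.1108 \cdot 10^{-7}$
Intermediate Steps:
$j{\left(I \right)} = 1$ ($j{\left(I \right)} = \frac{2 I}{2 I} = 2 I \frac{1}{2 I} = 1$)
$\frac{j{\left(-2103 \right)}}{1956629} = 1 \cdot \frac{1}{1956629} = \frac{1}{1956629}$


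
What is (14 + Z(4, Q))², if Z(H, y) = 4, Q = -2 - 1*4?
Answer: 324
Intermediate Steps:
Q = -6 (Q = -2 - 4 = -6)
(14 + Z(4, Q))² = (14 + 4)² = 18² = 324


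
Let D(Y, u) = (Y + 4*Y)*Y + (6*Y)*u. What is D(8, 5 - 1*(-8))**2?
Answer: 891136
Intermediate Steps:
D(Y, u) = 5*Y**2 + 6*Y*u (D(Y, u) = (5*Y)*Y + 6*Y*u = 5*Y**2 + 6*Y*u)
D(8, 5 - 1*(-8))**2 = (8*(5*8 + 6*(5 - 1*(-8))))**2 = (8*(40 + 6*(5 + 8)))**2 = (8*(40 + 6*13))**2 = (8*(40 + 78))**2 = (8*118)**2 = 944**2 = 891136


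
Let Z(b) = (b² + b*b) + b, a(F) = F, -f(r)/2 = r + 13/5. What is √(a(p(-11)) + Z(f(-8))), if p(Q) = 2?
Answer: 2*√1538/5 ≈ 15.687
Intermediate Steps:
f(r) = -26/5 - 2*r (f(r) = -2*(r + 13/5) = -2*(13/5 + r) = -26/5 - 2*r)
Z(b) = b + 2*b² (Z(b) = (b² + b²) + b = 2*b² + b = b + 2*b²)
√(a(p(-11)) + Z(f(-8))) = √(2 + (-26/5 - 2*(-8))*(1 + 2*(-26/5 - 2*(-8)))) = √(2 + (-26/5 + 16)*(1 + 2*(-26/5 + 16))) = √(2 + 54*(1 + 2*(54/5))/5) = √(2 + 54*(1 + 108/5)/5) = √(2 + (54/5)*(113/5)) = √(2 + 6102/25) = √(6152/25) = 2*√1538/5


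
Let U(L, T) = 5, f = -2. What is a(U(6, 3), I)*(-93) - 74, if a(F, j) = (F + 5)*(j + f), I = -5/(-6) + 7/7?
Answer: 81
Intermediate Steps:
I = 11/6 (I = -5*(-⅙) + 7*(⅐) = ⅚ + 1 = 11/6 ≈ 1.8333)
a(F, j) = (-2 + j)*(5 + F) (a(F, j) = (F + 5)*(j - 2) = (5 + F)*(-2 + j) = (-2 + j)*(5 + F))
a(U(6, 3), I)*(-93) - 74 = (-10 - 2*5 + 5*(11/6) + 5*(11/6))*(-93) - 74 = (-10 - 10 + 55/6 + 55/6)*(-93) - 74 = -5/3*(-93) - 74 = 155 - 74 = 81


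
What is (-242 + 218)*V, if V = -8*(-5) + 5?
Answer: -1080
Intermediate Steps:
V = 45 (V = 40 + 5 = 45)
(-242 + 218)*V = (-242 + 218)*45 = -24*45 = -1080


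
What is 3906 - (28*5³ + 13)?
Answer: 393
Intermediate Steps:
3906 - (28*5³ + 13) = 3906 - (28*125 + 13) = 3906 - (3500 + 13) = 3906 - 1*3513 = 3906 - 3513 = 393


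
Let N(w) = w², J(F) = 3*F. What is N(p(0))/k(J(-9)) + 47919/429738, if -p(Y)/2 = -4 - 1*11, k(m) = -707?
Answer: -117628489/101274922 ≈ -1.1615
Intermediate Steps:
p(Y) = 30 (p(Y) = -2*(-4 - 1*11) = -2*(-4 - 11) = -2*(-15) = 30)
N(p(0))/k(J(-9)) + 47919/429738 = 30²/(-707) + 47919/429738 = 900*(-1/707) + 47919*(1/429738) = -900/707 + 15973/143246 = -117628489/101274922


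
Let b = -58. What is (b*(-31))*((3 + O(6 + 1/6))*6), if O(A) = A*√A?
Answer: 32364 + 33263*√222/3 ≈ 1.9757e+5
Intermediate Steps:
O(A) = A^(3/2)
(b*(-31))*((3 + O(6 + 1/6))*6) = (-58*(-31))*((3 + (6 + 1/6)^(3/2))*6) = 1798*((3 + (6 + 1*(⅙))^(3/2))*6) = 1798*((3 + (6 + ⅙)^(3/2))*6) = 1798*((3 + (37/6)^(3/2))*6) = 1798*((3 + 37*√222/36)*6) = 1798*(18 + 37*√222/6) = 32364 + 33263*√222/3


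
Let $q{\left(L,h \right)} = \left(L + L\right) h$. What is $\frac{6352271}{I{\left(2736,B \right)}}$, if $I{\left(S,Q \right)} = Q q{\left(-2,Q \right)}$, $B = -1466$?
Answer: $- \frac{6352271}{8596624} \approx -0.73893$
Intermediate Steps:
$q{\left(L,h \right)} = 2 L h$
$I{\left(S,Q \right)} = - 4 Q^{2}$ ($I{\left(S,Q \right)} = Q 2 \left(-2\right) Q = Q \left(- 4 Q\right) = - 4 Q^{2}$)
$\frac{6352271}{I{\left(2736,B \right)}} = \frac{6352271}{\left(-4\right) \left(-1466\right)^{2}} = \frac{6352271}{\left(-4\right) 2149156} = \frac{6352271}{-8596624} = 6352271 \left(- \frac{1}{8596624}\right) = - \frac{6352271}{8596624}$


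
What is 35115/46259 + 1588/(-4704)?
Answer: 22930417/54400584 ≈ 0.42151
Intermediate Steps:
35115/46259 + 1588/(-4704) = 35115*(1/46259) + 1588*(-1/4704) = 35115/46259 - 397/1176 = 22930417/54400584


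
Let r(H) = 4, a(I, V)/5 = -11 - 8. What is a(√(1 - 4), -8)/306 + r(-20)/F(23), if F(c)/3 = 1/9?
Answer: 3577/306 ≈ 11.690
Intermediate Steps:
F(c) = ⅓ (F(c) = 3/9 = 3*(⅑) = ⅓)
a(I, V) = -95 (a(I, V) = 5*(-11 - 8) = 5*(-19) = -95)
a(√(1 - 4), -8)/306 + r(-20)/F(23) = -95/306 + 4/(⅓) = -95*1/306 + 4*3 = -95/306 + 12 = 3577/306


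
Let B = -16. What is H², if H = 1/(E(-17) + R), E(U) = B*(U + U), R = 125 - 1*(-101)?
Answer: 1/592900 ≈ 1.6866e-6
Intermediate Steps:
R = 226 (R = 125 + 101 = 226)
E(U) = -32*U (E(U) = -16*(U + U) = -32*U)
H = 1/770 (H = 1/(-32*(-17) + 226) = 1/(544 + 226) = 1/770 ≈ 0.0012987)
H² = (1/770)² = 1/592900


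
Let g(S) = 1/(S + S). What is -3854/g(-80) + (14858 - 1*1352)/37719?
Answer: 7753019222/12573 ≈ 6.1664e+5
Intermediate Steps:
g(S) = 1/(2*S)
-3854/g(-80) + (14858 - 1*1352)/37719 = -3854/((½)/(-80)) + (14858 - 1*1352)/37719 = -3854/((½)*(-1/80)) + (14858 - 1352)*(1/37719) = -3854/(-1/160) + 13506*(1/37719) = -3854*(-160) + 4502/12573 = 616640 + 4502/12573 = 7753019222/12573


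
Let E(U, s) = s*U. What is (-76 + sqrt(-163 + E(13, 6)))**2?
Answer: (76 - I*sqrt(85))**2 ≈ 5691.0 - 1401.4*I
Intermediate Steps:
E(U, s) = U*s
(-76 + sqrt(-163 + E(13, 6)))**2 = (-76 + sqrt(-163 + 13*6))**2 = (-76 + sqrt(-163 + 78))**2 = (-76 + sqrt(-85))**2 = (-76 + I*sqrt(85))**2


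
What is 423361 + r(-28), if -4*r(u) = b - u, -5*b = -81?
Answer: 8466999/20 ≈ 4.2335e+5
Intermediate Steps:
b = 81/5 (b = -1/5*(-81) = 81/5 ≈ 16.200)
r(u) = -81/20 + u/4 (r(u) = -(81/5 - u)/4 = -81/20 + u/4)
423361 + r(-28) = 423361 + (-81/20 + (1/4)*(-28)) = 423361 + (-81/20 - 7) = 423361 - 221/20 = 8466999/20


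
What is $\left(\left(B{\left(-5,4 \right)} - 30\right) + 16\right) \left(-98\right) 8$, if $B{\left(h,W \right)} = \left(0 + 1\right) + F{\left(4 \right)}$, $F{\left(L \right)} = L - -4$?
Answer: $3920$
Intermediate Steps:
$F{\left(L \right)} = 4 + L$ ($F{\left(L \right)} = L + 4 = 4 + L$)
$B{\left(h,W \right)} = 9$ ($B{\left(h,W \right)} = \left(0 + 1\right) + \left(4 + 4\right) = 1 + 8 = 9$)
$\left(\left(B{\left(-5,4 \right)} - 30\right) + 16\right) \left(-98\right) 8 = \left(\left(9 - 30\right) + 16\right) \left(-98\right) 8 = \left(-21 + 16\right) \left(-98\right) 8 = \left(-5\right) \left(-98\right) 8 = 490 \cdot 8 = 3920$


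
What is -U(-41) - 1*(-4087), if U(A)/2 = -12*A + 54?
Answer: 2995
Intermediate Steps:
U(A) = 108 - 24*A (U(A) = 2*(-12*A + 54) = 2*(54 - 12*A) = 108 - 24*A)
-U(-41) - 1*(-4087) = -(108 - 24*(-41)) - 1*(-4087) = -(108 + 984) + 4087 = -1*1092 + 4087 = -1092 + 4087 = 2995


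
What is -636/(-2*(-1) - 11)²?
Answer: -212/27 ≈ -7.8519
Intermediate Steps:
-636/(-2*(-1) - 11)² = -636/(2 - 11)² = -636/((-9)²) = -636/81 = -636*1/81 = -212/27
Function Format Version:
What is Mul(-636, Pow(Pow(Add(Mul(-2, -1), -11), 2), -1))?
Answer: Rational(-212, 27) ≈ -7.8519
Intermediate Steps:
Mul(-636, Pow(Pow(Add(Mul(-2, -1), -11), 2), -1)) = Mul(-636, Pow(Pow(Add(2, -11), 2), -1)) = Mul(-636, Pow(Pow(-9, 2), -1)) = Mul(-636, Pow(81, -1)) = Mul(-636, Rational(1, 81)) = Rational(-212, 27)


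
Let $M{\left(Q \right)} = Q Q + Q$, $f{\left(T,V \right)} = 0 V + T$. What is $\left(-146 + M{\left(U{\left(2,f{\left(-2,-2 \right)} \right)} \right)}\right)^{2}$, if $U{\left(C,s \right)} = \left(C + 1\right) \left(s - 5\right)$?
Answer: $75076$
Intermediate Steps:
$f{\left(T,V \right)} = T$ ($f{\left(T,V \right)} = 0 + T = T$)
$U{\left(C,s \right)} = \left(1 + C\right) \left(-5 + s\right)$
$M{\left(Q \right)} = Q + Q^{2}$ ($M{\left(Q \right)} = Q^{2} + Q = Q + Q^{2}$)
$\left(-146 + M{\left(U{\left(2,f{\left(-2,-2 \right)} \right)} \right)}\right)^{2} = \left(-146 + \left(-5 - 2 - 10 + 2 \left(-2\right)\right) \left(1 - 21\right)\right)^{2} = \left(-146 + \left(-5 - 2 - 10 - 4\right) \left(1 - 21\right)\right)^{2} = \left(-146 - 21 \left(1 - 21\right)\right)^{2} = \left(-146 - -420\right)^{2} = \left(-146 + 420\right)^{2} = 274^{2} = 75076$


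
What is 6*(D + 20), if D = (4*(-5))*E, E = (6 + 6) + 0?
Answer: -1320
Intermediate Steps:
E = 12 (E = 12 + 0 = 12)
D = -240 (D = (4*(-5))*12 = -20*12 = -240)
6*(D + 20) = 6*(-240 + 20) = 6*(-220) = -1320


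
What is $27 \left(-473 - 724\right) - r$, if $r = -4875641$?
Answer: $4843322$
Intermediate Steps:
$27 \left(-473 - 724\right) - r = 27 \left(-473 - 724\right) - -4875641 = 27 \left(-1197\right) + 4875641 = -32319 + 4875641 = 4843322$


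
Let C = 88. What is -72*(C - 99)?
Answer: 792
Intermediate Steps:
-72*(C - 99) = -72*(88 - 99) = -72*(-11) = 792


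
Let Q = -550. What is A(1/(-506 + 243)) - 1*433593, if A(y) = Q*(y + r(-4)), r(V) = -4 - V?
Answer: -114034409/263 ≈ -4.3359e+5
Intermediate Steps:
A(y) = -550*y (A(y) = -550*(y + (-4 - 1*(-4))) = -550*(y + (-4 + 4)) = -550*(y + 0) = -550*y)
A(1/(-506 + 243)) - 1*433593 = -550/(-506 + 243) - 1*433593 = -550/(-263) - 433593 = -550*(-1/263) - 433593 = 550/263 - 433593 = -114034409/263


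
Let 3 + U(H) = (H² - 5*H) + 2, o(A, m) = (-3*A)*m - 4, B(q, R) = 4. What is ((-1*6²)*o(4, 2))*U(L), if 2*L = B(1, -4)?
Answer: -7056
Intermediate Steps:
L = 2 (L = (½)*4 = 2)
o(A, m) = -4 - 3*A*m (o(A, m) = -3*A*m - 4 = -4 - 3*A*m)
U(H) = -1 + H² - 5*H (U(H) = -3 + ((H² - 5*H) + 2) = -3 + (2 + H² - 5*H) = -1 + H² - 5*H)
((-1*6²)*o(4, 2))*U(L) = ((-1*6²)*(-4 - 3*4*2))*(-1 + 2² - 5*2) = ((-1*36)*(-4 - 24))*(-1 + 4 - 10) = -36*(-28)*(-7) = 1008*(-7) = -7056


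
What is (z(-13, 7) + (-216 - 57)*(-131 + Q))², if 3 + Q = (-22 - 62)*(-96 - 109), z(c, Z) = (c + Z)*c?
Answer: 21756627360000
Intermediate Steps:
z(c, Z) = c*(Z + c) (z(c, Z) = (Z + c)*c = c*(Z + c))
Q = 17217 (Q = -3 + (-22 - 62)*(-96 - 109) = -3 - 84*(-205) = -3 + 17220 = 17217)
(z(-13, 7) + (-216 - 57)*(-131 + Q))² = (-13*(7 - 13) + (-216 - 57)*(-131 + 17217))² = (-13*(-6) - 273*17086)² = (78 - 4664478)² = (-4664400)² = 21756627360000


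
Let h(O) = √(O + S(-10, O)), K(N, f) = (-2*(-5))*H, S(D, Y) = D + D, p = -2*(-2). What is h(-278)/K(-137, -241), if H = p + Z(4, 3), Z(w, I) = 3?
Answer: I*√298/70 ≈ 0.24661*I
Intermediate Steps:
p = 4
S(D, Y) = 2*D
H = 7 (H = 4 + 3 = 7)
K(N, f) = 70 (K(N, f) = -2*(-5)*7 = 10*7 = 70)
h(O) = √(-20 + O) (h(O) = √(O + 2*(-10)) = √(O - 20) = √(-20 + O))
h(-278)/K(-137, -241) = √(-20 - 278)/70 = √(-298)*(1/70) = (I*√298)*(1/70) = I*√298/70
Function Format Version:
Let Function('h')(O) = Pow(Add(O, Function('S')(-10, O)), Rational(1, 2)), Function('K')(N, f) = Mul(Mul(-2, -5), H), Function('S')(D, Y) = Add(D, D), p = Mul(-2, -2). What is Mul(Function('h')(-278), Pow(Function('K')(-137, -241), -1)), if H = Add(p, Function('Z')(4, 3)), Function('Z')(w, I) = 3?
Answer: Mul(Rational(1, 70), I, Pow(298, Rational(1, 2))) ≈ Mul(0.24661, I)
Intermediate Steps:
p = 4
Function('S')(D, Y) = Mul(2, D)
H = 7 (H = Add(4, 3) = 7)
Function('K')(N, f) = 70 (Function('K')(N, f) = Mul(Mul(-2, -5), 7) = Mul(10, 7) = 70)
Function('h')(O) = Pow(Add(-20, O), Rational(1, 2)) (Function('h')(O) = Pow(Add(O, Mul(2, -10)), Rational(1, 2)) = Pow(Add(O, -20), Rational(1, 2)) = Pow(Add(-20, O), Rational(1, 2)))
Mul(Function('h')(-278), Pow(Function('K')(-137, -241), -1)) = Mul(Pow(Add(-20, -278), Rational(1, 2)), Pow(70, -1)) = Mul(Pow(-298, Rational(1, 2)), Rational(1, 70)) = Mul(Mul(I, Pow(298, Rational(1, 2))), Rational(1, 70)) = Mul(Rational(1, 70), I, Pow(298, Rational(1, 2)))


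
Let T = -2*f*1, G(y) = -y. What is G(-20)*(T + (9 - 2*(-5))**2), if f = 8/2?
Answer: 7060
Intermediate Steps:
f = 4 (f = 8*(1/2) = 4)
T = -8 (T = -2*4*1 = -8*1 = -8)
G(-20)*(T + (9 - 2*(-5))**2) = (-1*(-20))*(-8 + (9 - 2*(-5))**2) = 20*(-8 + (9 + 10)**2) = 20*(-8 + 19**2) = 20*(-8 + 361) = 20*353 = 7060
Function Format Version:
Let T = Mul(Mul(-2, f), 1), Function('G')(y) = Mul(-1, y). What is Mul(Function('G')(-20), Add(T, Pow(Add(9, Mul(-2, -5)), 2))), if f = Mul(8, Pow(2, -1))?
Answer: 7060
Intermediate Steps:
f = 4 (f = Mul(8, Rational(1, 2)) = 4)
T = -8 (T = Mul(Mul(-2, 4), 1) = Mul(-8, 1) = -8)
Mul(Function('G')(-20), Add(T, Pow(Add(9, Mul(-2, -5)), 2))) = Mul(Mul(-1, -20), Add(-8, Pow(Add(9, Mul(-2, -5)), 2))) = Mul(20, Add(-8, Pow(Add(9, 10), 2))) = Mul(20, Add(-8, Pow(19, 2))) = Mul(20, Add(-8, 361)) = Mul(20, 353) = 7060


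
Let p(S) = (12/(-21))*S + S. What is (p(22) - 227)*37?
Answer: -56351/7 ≈ -8050.1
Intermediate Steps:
p(S) = 3*S/7 (p(S) = (12*(-1/21))*S + S = -4*S/7 + S = 3*S/7)
(p(22) - 227)*37 = ((3/7)*22 - 227)*37 = (66/7 - 227)*37 = -1523/7*37 = -56351/7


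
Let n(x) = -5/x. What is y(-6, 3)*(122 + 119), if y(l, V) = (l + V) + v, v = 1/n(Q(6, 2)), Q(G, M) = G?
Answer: -5061/5 ≈ -1012.2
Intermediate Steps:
v = -6/5 (v = 1/(-5/6) = 1/(-5*⅙) = 1/(-⅚) = -6/5 ≈ -1.2000)
y(l, V) = -6/5 + V + l (y(l, V) = (l + V) - 6/5 = (V + l) - 6/5 = -6/5 + V + l)
y(-6, 3)*(122 + 119) = (-6/5 + 3 - 6)*(122 + 119) = -21/5*241 = -5061/5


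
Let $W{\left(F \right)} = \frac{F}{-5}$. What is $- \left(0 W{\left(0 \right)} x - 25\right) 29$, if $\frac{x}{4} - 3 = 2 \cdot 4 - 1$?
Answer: $725$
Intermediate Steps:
$x = 40$ ($x = 12 + 4 \left(2 \cdot 4 - 1\right) = 12 + 4 \left(8 - 1\right) = 12 + 4 \cdot 7 = 12 + 28 = 40$)
$W{\left(F \right)} = - \frac{F}{5}$
$- \left(0 W{\left(0 \right)} x - 25\right) 29 = - \left(0 \left(\left(- \frac{1}{5}\right) 0\right) 40 - 25\right) 29 = - \left(0 \cdot 0 \cdot 40 - 25\right) 29 = - \left(0 \cdot 40 - 25\right) 29 = - \left(0 - 25\right) 29 = - \left(-25\right) 29 = \left(-1\right) \left(-725\right) = 725$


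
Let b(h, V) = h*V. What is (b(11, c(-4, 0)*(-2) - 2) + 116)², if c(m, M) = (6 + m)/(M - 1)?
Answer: 19044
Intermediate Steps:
c(m, M) = (6 + m)/(-1 + M)
b(h, V) = V*h
(b(11, c(-4, 0)*(-2) - 2) + 116)² = ((((6 - 4)/(-1 + 0))*(-2) - 2)*11 + 116)² = (((2/(-1))*(-2) - 2)*11 + 116)² = ((-1*2*(-2) - 2)*11 + 116)² = ((-2*(-2) - 2)*11 + 116)² = ((4 - 2)*11 + 116)² = (2*11 + 116)² = (22 + 116)² = 138² = 19044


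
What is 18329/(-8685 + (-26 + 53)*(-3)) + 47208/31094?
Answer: -11149757/19469286 ≈ -0.57268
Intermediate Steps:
18329/(-8685 + (-26 + 53)*(-3)) + 47208/31094 = 18329/(-8685 + 27*(-3)) + 47208*(1/31094) = 18329/(-8685 - 81) + 3372/2221 = 18329/(-8766) + 3372/2221 = 18329*(-1/8766) + 3372/2221 = -18329/8766 + 3372/2221 = -11149757/19469286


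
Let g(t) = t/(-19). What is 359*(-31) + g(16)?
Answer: -211467/19 ≈ -11130.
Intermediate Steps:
g(t) = -t/19 (g(t) = t*(-1/19) = -t/19)
359*(-31) + g(16) = 359*(-31) - 1/19*16 = -11129 - 16/19 = -211467/19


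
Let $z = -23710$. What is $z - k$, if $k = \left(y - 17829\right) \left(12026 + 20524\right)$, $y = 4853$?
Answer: $422345090$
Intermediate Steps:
$k = -422368800$ ($k = \left(4853 - 17829\right) \left(12026 + 20524\right) = \left(-12976\right) 32550 = -422368800$)
$z - k = -23710 - -422368800 = -23710 + 422368800 = 422345090$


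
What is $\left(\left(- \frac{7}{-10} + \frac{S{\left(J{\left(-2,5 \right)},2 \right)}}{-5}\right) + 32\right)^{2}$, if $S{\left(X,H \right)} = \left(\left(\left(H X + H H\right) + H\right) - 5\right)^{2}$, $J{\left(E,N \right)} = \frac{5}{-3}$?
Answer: $\frac{323761}{324} \approx 999.26$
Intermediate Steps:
$J{\left(E,N \right)} = - \frac{5}{3}$ ($J{\left(E,N \right)} = 5 \left(- \frac{1}{3}\right) = - \frac{5}{3}$)
$S{\left(X,H \right)} = \left(-5 + H + H^{2} + H X\right)^{2}$ ($S{\left(X,H \right)} = \left(\left(\left(H X + H^{2}\right) + H\right) - 5\right)^{2} = \left(\left(\left(H^{2} + H X\right) + H\right) - 5\right)^{2} = \left(\left(H + H^{2} + H X\right) - 5\right)^{2} = \left(-5 + H + H^{2} + H X\right)^{2}$)
$\left(\left(- \frac{7}{-10} + \frac{S{\left(J{\left(-2,5 \right)},2 \right)}}{-5}\right) + 32\right)^{2} = \left(\left(- \frac{7}{-10} + \frac{\left(-5 + 2 + 2^{2} + 2 \left(- \frac{5}{3}\right)\right)^{2}}{-5}\right) + 32\right)^{2} = \left(\left(\left(-7\right) \left(- \frac{1}{10}\right) + \left(-5 + 2 + 4 - \frac{10}{3}\right)^{2} \left(- \frac{1}{5}\right)\right) + 32\right)^{2} = \left(\left(\frac{7}{10} + \left(- \frac{7}{3}\right)^{2} \left(- \frac{1}{5}\right)\right) + 32\right)^{2} = \left(\left(\frac{7}{10} + \frac{49}{9} \left(- \frac{1}{5}\right)\right) + 32\right)^{2} = \left(\left(\frac{7}{10} - \frac{49}{45}\right) + 32\right)^{2} = \left(- \frac{7}{18} + 32\right)^{2} = \left(\frac{569}{18}\right)^{2} = \frac{323761}{324}$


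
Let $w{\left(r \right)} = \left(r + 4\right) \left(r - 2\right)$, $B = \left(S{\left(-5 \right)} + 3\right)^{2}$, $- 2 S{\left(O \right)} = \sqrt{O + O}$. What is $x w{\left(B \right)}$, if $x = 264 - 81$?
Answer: $- \frac{31293}{4} - 8235 i \sqrt{10} \approx -7823.3 - 26041.0 i$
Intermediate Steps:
$S{\left(O \right)} = - \frac{\sqrt{2} \sqrt{O}}{2}$ ($S{\left(O \right)} = - \frac{\sqrt{O + O}}{2} = - \frac{\sqrt{2 O}}{2} = - \frac{\sqrt{2} \sqrt{O}}{2}$)
$B = \left(3 - \frac{i \sqrt{10}}{2}\right)^{2}$ ($B = \left(- \frac{\sqrt{2} \sqrt{-5}}{2} + 3\right)^{2} = \left(- \frac{\sqrt{2} i \sqrt{5}}{2} + 3\right)^{2} = \left(- \frac{i \sqrt{10}}{2} + 3\right)^{2} = \left(3 - \frac{i \sqrt{10}}{2}\right)^{2} \approx 6.5 - 9.4868 i$)
$w{\left(r \right)} = \left(-2 + r\right) \left(4 + r\right)$ ($w{\left(r \right)} = \left(4 + r\right) \left(-2 + r\right) = \left(-2 + r\right) \left(4 + r\right)$)
$x = 183$
$x w{\left(B \right)} = 183 \left(-8 + \left(\frac{\left(6 - i \sqrt{10}\right)^{2}}{4}\right)^{2} + 2 \frac{\left(6 - i \sqrt{10}\right)^{2}}{4}\right) = 183 \left(-8 + \frac{\left(6 - i \sqrt{10}\right)^{4}}{16} + \frac{\left(6 - i \sqrt{10}\right)^{2}}{2}\right) = 183 \left(-8 + \frac{\left(6 - i \sqrt{10}\right)^{2}}{2} + \frac{\left(6 - i \sqrt{10}\right)^{4}}{16}\right) = -1464 + \frac{183 \left(6 - i \sqrt{10}\right)^{2}}{2} + \frac{183 \left(6 - i \sqrt{10}\right)^{4}}{16}$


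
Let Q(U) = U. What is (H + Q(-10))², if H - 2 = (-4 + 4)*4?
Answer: 64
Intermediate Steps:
H = 2 (H = 2 + (-4 + 4)*4 = 2 + 0*4 = 2 + 0 = 2)
(H + Q(-10))² = (2 - 10)² = (-8)² = 64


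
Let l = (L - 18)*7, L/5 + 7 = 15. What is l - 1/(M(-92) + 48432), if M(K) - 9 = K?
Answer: 7445745/48349 ≈ 154.00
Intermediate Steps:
L = 40 (L = -35 + 5*15 = -35 + 75 = 40)
M(K) = 9 + K
l = 154 (l = (40 - 18)*7 = 22*7 = 154)
l - 1/(M(-92) + 48432) = 154 - 1/((9 - 92) + 48432) = 154 - 1/(-83 + 48432) = 154 - 1/48349 = 7445745/48349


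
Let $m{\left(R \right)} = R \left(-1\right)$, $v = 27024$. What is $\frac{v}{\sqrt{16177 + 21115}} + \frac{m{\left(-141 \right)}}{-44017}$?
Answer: $- \frac{141}{44017} + \frac{13512 \sqrt{9323}}{9323} \approx 139.94$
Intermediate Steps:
$m{\left(R \right)} = - R$
$\frac{v}{\sqrt{16177 + 21115}} + \frac{m{\left(-141 \right)}}{-44017} = \frac{27024}{\sqrt{16177 + 21115}} + \frac{\left(-1\right) \left(-141\right)}{-44017} = \frac{27024}{\sqrt{37292}} + 141 \left(- \frac{1}{44017}\right) = \frac{27024}{2 \sqrt{9323}} - \frac{141}{44017} = 27024 \frac{\sqrt{9323}}{18646} - \frac{141}{44017} = \frac{13512 \sqrt{9323}}{9323} - \frac{141}{44017} = - \frac{141}{44017} + \frac{13512 \sqrt{9323}}{9323}$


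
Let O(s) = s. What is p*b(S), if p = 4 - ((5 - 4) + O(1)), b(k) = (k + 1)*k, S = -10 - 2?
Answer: 264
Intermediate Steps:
S = -12
b(k) = k*(1 + k) (b(k) = (1 + k)*k = k*(1 + k))
p = 2 (p = 4 - ((5 - 4) + 1) = 4 - (1 + 1) = 4 - 1*2 = 4 - 2 = 2)
p*b(S) = 2*(-12*(1 - 12)) = 2*(-12*(-11)) = 2*132 = 264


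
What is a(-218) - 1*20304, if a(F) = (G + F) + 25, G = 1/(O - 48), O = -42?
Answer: -1844731/90 ≈ -20497.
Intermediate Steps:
G = -1/90 (G = 1/(-42 - 48) = 1/(-90) = -1/90 ≈ -0.011111)
a(F) = 2249/90 + F (a(F) = (-1/90 + F) + 25 = 2249/90 + F)
a(-218) - 1*20304 = (2249/90 - 218) - 1*20304 = -17371/90 - 20304 = -1844731/90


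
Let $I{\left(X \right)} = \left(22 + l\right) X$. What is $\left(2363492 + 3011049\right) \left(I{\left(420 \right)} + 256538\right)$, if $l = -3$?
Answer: $1421662836238$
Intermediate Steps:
$I{\left(X \right)} = 19 X$ ($I{\left(X \right)} = \left(22 - 3\right) X = 19 X$)
$\left(2363492 + 3011049\right) \left(I{\left(420 \right)} + 256538\right) = \left(2363492 + 3011049\right) \left(19 \cdot 420 + 256538\right) = 5374541 \left(7980 + 256538\right) = 5374541 \cdot 264518 = 1421662836238$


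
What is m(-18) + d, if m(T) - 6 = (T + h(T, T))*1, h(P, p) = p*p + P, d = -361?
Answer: -67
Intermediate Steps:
h(P, p) = P + p² (h(P, p) = p² + P = P + p²)
m(T) = 6 + T² + 2*T (m(T) = 6 + (T + (T + T²))*1 = 6 + (T² + 2*T)*1 = 6 + (T² + 2*T) = 6 + T² + 2*T)
m(-18) + d = (6 + (-18)² + 2*(-18)) - 361 = (6 + 324 - 36) - 361 = 294 - 361 = -67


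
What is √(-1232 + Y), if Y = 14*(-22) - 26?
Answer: 3*I*√174 ≈ 39.573*I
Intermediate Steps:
Y = -334 (Y = -308 - 26 = -334)
√(-1232 + Y) = √(-1232 - 334) = √(-1566) = 3*I*√174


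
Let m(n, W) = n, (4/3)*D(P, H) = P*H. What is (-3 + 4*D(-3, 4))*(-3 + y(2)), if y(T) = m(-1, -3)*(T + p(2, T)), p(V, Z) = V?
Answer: 273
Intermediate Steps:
D(P, H) = 3*H*P/4 (D(P, H) = 3*(P*H)/4 = 3*(H*P)/4 = 3*H*P/4)
y(T) = -2 - T (y(T) = -(T + 2) = -(2 + T) = -2 - T)
(-3 + 4*D(-3, 4))*(-3 + y(2)) = (-3 + 4*((¾)*4*(-3)))*(-3 + (-2 - 1*2)) = (-3 + 4*(-9))*(-3 + (-2 - 2)) = (-3 - 36)*(-3 - 4) = -39*(-7) = 273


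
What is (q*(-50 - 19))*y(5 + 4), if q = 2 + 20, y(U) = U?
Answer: -13662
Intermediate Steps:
q = 22
(q*(-50 - 19))*y(5 + 4) = (22*(-50 - 19))*(5 + 4) = (22*(-69))*9 = -1518*9 = -13662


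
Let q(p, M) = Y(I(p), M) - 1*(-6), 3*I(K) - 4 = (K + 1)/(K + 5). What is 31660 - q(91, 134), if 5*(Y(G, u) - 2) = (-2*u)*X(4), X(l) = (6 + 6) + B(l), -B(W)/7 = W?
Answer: 153972/5 ≈ 30794.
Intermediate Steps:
I(K) = 4/3 + (1 + K)/(3*(5 + K)) (I(K) = 4/3 + ((K + 1)/(K + 5))/3 = 4/3 + ((1 + K)/(5 + K))/3 = 4/3 + (1 + K)/(3*(5 + K)))
B(W) = -7*W
X(l) = 12 - 7*l (X(l) = (6 + 6) - 7*l = 12 - 7*l)
Y(G, u) = 2 + 32*u/5 (Y(G, u) = 2 + ((-2*u)*(12 - 7*4))/5 = 2 + ((-2*u)*(12 - 28))/5 = 2 + (-2*u*(-16))/5 = 2 + (32*u)/5 = 2 + 32*u/5)
q(p, M) = 8 + 32*M/5 (q(p, M) = (2 + 32*M/5) - 1*(-6) = (2 + 32*M/5) + 6 = 8 + 32*M/5)
31660 - q(91, 134) = 31660 - (8 + (32/5)*134) = 31660 - (8 + 4288/5) = 31660 - 1*4328/5 = 31660 - 4328/5 = 153972/5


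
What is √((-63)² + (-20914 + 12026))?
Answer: I*√4919 ≈ 70.136*I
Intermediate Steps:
√((-63)² + (-20914 + 12026)) = √(3969 - 8888) = √(-4919) = I*√4919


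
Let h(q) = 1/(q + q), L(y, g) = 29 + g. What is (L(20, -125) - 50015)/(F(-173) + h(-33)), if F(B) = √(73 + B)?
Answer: 3307326/435601 + 2182835160*I/435601 ≈ 7.5926 + 5011.1*I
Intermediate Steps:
h(q) = 1/(2*q)
(L(20, -125) - 50015)/(F(-173) + h(-33)) = ((29 - 125) - 50015)/(√(73 - 173) + (½)/(-33)) = (-96 - 50015)/(√(-100) + (½)*(-1/33)) = -50111/(10*I - 1/66) = -50111*4356*(-1/66 - 10*I)/435601 = -218283516*(-1/66 - 10*I)/435601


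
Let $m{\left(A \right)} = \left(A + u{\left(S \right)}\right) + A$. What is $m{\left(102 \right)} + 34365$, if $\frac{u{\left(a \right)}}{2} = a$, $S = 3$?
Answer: $34575$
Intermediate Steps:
$u{\left(a \right)} = 2 a$
$m{\left(A \right)} = 6 + 2 A$ ($m{\left(A \right)} = \left(A + 2 \cdot 3\right) + A = \left(A + 6\right) + A = \left(6 + A\right) + A = 6 + 2 A$)
$m{\left(102 \right)} + 34365 = \left(6 + 2 \cdot 102\right) + 34365 = \left(6 + 204\right) + 34365 = 210 + 34365 = 34575$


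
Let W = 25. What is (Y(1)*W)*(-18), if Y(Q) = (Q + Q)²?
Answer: -1800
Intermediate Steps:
Y(Q) = 4*Q² (Y(Q) = (2*Q)² = 4*Q²)
(Y(1)*W)*(-18) = ((4*1²)*25)*(-18) = ((4*1)*25)*(-18) = (4*25)*(-18) = 100*(-18) = -1800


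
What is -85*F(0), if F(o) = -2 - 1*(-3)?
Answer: -85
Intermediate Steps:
F(o) = 1 (F(o) = -2 + 3 = 1)
-85*F(0) = -85*1 = -85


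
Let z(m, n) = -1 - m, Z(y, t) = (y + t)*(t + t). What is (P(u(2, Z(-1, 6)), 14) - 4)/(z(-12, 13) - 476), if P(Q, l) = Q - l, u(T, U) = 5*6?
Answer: -4/155 ≈ -0.025806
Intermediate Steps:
Z(y, t) = 2*t*(t + y) (Z(y, t) = (t + y)*(2*t) = 2*t*(t + y))
u(T, U) = 30
(P(u(2, Z(-1, 6)), 14) - 4)/(z(-12, 13) - 476) = ((30 - 1*14) - 4)/((-1 - 1*(-12)) - 476) = ((30 - 14) - 4)/((-1 + 12) - 476) = (16 - 4)/(11 - 476) = 12/(-465) = 12*(-1/465) = -4/155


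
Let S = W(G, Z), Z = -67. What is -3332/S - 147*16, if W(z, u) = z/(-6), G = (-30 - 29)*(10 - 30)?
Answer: -688842/295 ≈ -2335.1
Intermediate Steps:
G = 1180 (G = -59*(-20) = 1180)
W(z, u) = -z/6 (W(z, u) = z*(-⅙) = -z/6)
S = -590/3 (S = -⅙*1180 = -590/3 ≈ -196.67)
-3332/S - 147*16 = -3332/(-590/3) - 147*16 = -3332*(-3/590) - 2352 = 4998/295 - 2352 = -688842/295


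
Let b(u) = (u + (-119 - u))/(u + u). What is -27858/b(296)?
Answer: 16491936/119 ≈ 1.3859e+5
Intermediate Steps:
b(u) = -119/(2*u) (b(u) = -119*1/(2*u) = -119/(2*u))
-27858/b(296) = -27858/((-119/2/296)) = -27858/((-119/2*1/296)) = -27858/(-119/592) = -27858*(-592/119) = 16491936/119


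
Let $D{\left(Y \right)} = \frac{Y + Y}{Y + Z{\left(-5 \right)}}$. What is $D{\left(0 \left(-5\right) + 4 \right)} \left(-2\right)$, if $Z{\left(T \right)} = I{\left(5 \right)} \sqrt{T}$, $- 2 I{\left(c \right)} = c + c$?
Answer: $- \frac{64}{141} - \frac{80 i \sqrt{5}}{141} \approx -0.4539 - 1.2687 i$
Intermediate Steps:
$I{\left(c \right)} = - c$ ($I{\left(c \right)} = - \frac{c + c}{2} = - \frac{2 c}{2} = - c$)
$Z{\left(T \right)} = - 5 \sqrt{T}$ ($Z{\left(T \right)} = \left(-1\right) 5 \sqrt{T} = - 5 \sqrt{T}$)
$D{\left(Y \right)} = \frac{2 Y}{Y - 5 i \sqrt{5}}$ ($D{\left(Y \right)} = \frac{Y + Y}{Y - 5 \sqrt{-5}} = \frac{2 Y}{Y - 5 i \sqrt{5}}$)
$D{\left(0 \left(-5\right) + 4 \right)} \left(-2\right) = \frac{2 \left(0 \left(-5\right) + 4\right)}{\left(0 \left(-5\right) + 4\right) - 5 i \sqrt{5}} \left(-2\right) = \frac{2 \left(0 + 4\right)}{\left(0 + 4\right) - 5 i \sqrt{5}} \left(-2\right) = 2 \cdot 4 \frac{1}{4 - 5 i \sqrt{5}} \left(-2\right) = \frac{8}{4 - 5 i \sqrt{5}} \left(-2\right) = - \frac{16}{4 - 5 i \sqrt{5}}$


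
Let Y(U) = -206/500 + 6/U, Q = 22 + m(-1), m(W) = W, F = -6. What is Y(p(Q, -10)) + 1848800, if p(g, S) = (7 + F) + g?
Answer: 5084199617/2750 ≈ 1.8488e+6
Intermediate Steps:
Q = 21 (Q = 22 - 1 = 21)
p(g, S) = 1 + g (p(g, S) = (7 - 6) + g = 1 + g)
Y(U) = -103/250 + 6/U (Y(U) = -206*1/500 + 6/U = -103/250 + 6/U)
Y(p(Q, -10)) + 1848800 = (-103/250 + 6/(1 + 21)) + 1848800 = (-103/250 + 6/22) + 1848800 = (-103/250 + 6*(1/22)) + 1848800 = (-103/250 + 3/11) + 1848800 = -383/2750 + 1848800 = 5084199617/2750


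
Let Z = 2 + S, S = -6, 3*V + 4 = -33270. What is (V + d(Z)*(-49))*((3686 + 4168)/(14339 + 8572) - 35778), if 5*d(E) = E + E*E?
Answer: 6562845710816/16365 ≈ 4.0103e+8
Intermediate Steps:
V = -33274/3 (V = -4/3 + (⅓)*(-33270) = -4/3 - 11090 = -33274/3 ≈ -11091.)
Z = -4 (Z = 2 - 6 = -4)
d(E) = E/5 + E²/5 (d(E) = (E + E*E)/5 = (E + E²)/5 = E/5 + E²/5)
(V + d(Z)*(-49))*((3686 + 4168)/(14339 + 8572) - 35778) = (-33274/3 + ((⅕)*(-4)*(1 - 4))*(-49))*((3686 + 4168)/(14339 + 8572) - 35778) = (-33274/3 + ((⅕)*(-4)*(-3))*(-49))*(7854/22911 - 35778) = (-33274/3 + (12/5)*(-49))*(7854*(1/22911) - 35778) = (-33274/3 - 588/5)*(374/1091 - 35778) = -168134/15*(-39033424/1091) = 6562845710816/16365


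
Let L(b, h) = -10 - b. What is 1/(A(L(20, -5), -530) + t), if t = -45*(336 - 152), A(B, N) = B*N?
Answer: 1/7620 ≈ 0.00013123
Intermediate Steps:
t = -8280 (t = -45*184 = -8280)
1/(A(L(20, -5), -530) + t) = 1/((-10 - 1*20)*(-530) - 8280) = 1/((-10 - 20)*(-530) - 8280) = 1/(-30*(-530) - 8280) = 1/(15900 - 8280) = 1/7620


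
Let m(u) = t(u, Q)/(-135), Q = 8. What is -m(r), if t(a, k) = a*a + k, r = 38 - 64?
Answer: 76/15 ≈ 5.0667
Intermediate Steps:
r = -26
t(a, k) = k + a² (t(a, k) = a² + k = k + a²)
m(u) = -8/135 - u²/135 (m(u) = (8 + u²)/(-135) = (8 + u²)*(-1/135) = -8/135 - u²/135)
-m(r) = -(-8/135 - 1/135*(-26)²) = -(-8/135 - 1/135*676) = -(-8/135 - 676/135) = -1*(-76/15) = 76/15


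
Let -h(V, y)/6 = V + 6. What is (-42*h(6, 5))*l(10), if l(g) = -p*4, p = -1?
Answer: 12096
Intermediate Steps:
h(V, y) = -36 - 6*V (h(V, y) = -6*(V + 6) = -6*(6 + V) = -36 - 6*V)
l(g) = 4 (l(g) = -1*(-1)*4 = 1*4 = 4)
(-42*h(6, 5))*l(10) = -42*(-36 - 6*6)*4 = -42*(-36 - 36)*4 = -42*(-72)*4 = 3024*4 = 12096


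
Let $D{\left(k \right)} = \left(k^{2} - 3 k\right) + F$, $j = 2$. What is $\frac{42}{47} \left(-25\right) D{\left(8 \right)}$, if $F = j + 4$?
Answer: $- \frac{48300}{47} \approx -1027.7$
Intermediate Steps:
$F = 6$ ($F = 2 + 4 = 6$)
$D{\left(k \right)} = 6 + k^{2} - 3 k$ ($D{\left(k \right)} = \left(k^{2} - 3 k\right) + 6 = 6 + k^{2} - 3 k$)
$\frac{42}{47} \left(-25\right) D{\left(8 \right)} = \frac{42}{47} \left(-25\right) \left(6 + 8^{2} - 24\right) = 42 \cdot \frac{1}{47} \left(-25\right) \left(6 + 64 - 24\right) = \frac{42}{47} \left(-25\right) 46 = \left(- \frac{1050}{47}\right) 46 = - \frac{48300}{47}$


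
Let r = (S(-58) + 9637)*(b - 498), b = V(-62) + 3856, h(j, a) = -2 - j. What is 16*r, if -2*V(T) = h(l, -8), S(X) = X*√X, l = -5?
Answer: 517545448 - 3114832*I*√58 ≈ 5.1755e+8 - 2.3722e+7*I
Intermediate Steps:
S(X) = X^(3/2)
V(T) = -3/2 (V(T) = -(-2 - 1*(-5))/2 = -(-2 + 5)/2 = -½*3 = -3/2)
b = 7709/2 (b = -3/2 + 3856 = 7709/2 ≈ 3854.5)
r = 64693181/2 - 194677*I*√58 (r = ((-58)^(3/2) + 9637)*(7709/2 - 498) = (-58*I*√58 + 9637)*(6713/2) = (9637 - 58*I*√58)*(6713/2) = 64693181/2 - 194677*I*√58 ≈ 3.2347e+7 - 1.4826e+6*I)
16*r = 16*(64693181/2 - 194677*I*√58) = 517545448 - 3114832*I*√58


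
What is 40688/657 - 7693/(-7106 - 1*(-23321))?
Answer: 218233873/3551085 ≈ 61.456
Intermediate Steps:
40688/657 - 7693/(-7106 - 1*(-23321)) = 40688*(1/657) - 7693/(-7106 + 23321) = 40688/657 - 7693/16215 = 218233873/3551085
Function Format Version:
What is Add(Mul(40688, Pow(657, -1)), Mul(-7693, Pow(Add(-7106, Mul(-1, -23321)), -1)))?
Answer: Rational(218233873, 3551085) ≈ 61.456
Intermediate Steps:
Add(Mul(40688, Pow(657, -1)), Mul(-7693, Pow(Add(-7106, Mul(-1, -23321)), -1))) = Add(Mul(40688, Rational(1, 657)), Mul(-7693, Pow(Add(-7106, 23321), -1))) = Add(Rational(40688, 657), Mul(-7693, Pow(16215, -1))) = Add(Rational(40688, 657), Mul(-7693, Rational(1, 16215))) = Add(Rational(40688, 657), Rational(-7693, 16215)) = Rational(218233873, 3551085)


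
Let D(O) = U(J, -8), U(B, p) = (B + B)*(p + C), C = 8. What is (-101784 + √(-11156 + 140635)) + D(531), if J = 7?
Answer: -101784 + √129479 ≈ -1.0142e+5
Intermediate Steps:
U(B, p) = 2*B*(8 + p) (U(B, p) = (B + B)*(p + 8) = (2*B)*(8 + p) = 2*B*(8 + p))
D(O) = 0 (D(O) = 2*7*(8 - 8) = 2*7*0 = 0)
(-101784 + √(-11156 + 140635)) + D(531) = (-101784 + √(-11156 + 140635)) + 0 = (-101784 + √129479) + 0 = -101784 + √129479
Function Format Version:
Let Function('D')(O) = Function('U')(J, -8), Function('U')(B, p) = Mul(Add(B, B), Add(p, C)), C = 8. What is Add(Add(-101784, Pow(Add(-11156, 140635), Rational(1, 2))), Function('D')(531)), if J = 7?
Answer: Add(-101784, Pow(129479, Rational(1, 2))) ≈ -1.0142e+5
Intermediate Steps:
Function('U')(B, p) = Mul(2, B, Add(8, p)) (Function('U')(B, p) = Mul(Add(B, B), Add(p, 8)) = Mul(Mul(2, B), Add(8, p)) = Mul(2, B, Add(8, p)))
Function('D')(O) = 0 (Function('D')(O) = Mul(2, 7, Add(8, -8)) = Mul(2, 7, 0) = 0)
Add(Add(-101784, Pow(Add(-11156, 140635), Rational(1, 2))), Function('D')(531)) = Add(Add(-101784, Pow(Add(-11156, 140635), Rational(1, 2))), 0) = Add(Add(-101784, Pow(129479, Rational(1, 2))), 0) = Add(-101784, Pow(129479, Rational(1, 2)))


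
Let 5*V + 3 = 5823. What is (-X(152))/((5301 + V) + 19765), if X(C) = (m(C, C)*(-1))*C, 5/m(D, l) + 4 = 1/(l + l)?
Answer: -23104/3186945 ≈ -0.0072496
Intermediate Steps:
V = 1164 (V = -⅗ + (⅕)*5823 = -⅗ + 5823/5 = 1164)
m(D, l) = 5/(-4 + 1/(2*l)) (m(D, l) = 5/(-4 + 1/(l + l)) = 5/(-4 + 1/(2*l)))
X(C) = 10*C²/(-1 + 8*C) (X(C) = (-10*C/(-1 + 8*C)*(-1))*C = (10*C/(-1 + 8*C))*C = 10*C²/(-1 + 8*C))
(-X(152))/((5301 + V) + 19765) = (-10*152²/(-1 + 8*152))/((5301 + 1164) + 19765) = (-10*23104/(-1 + 1216))/(6465 + 19765) = -10*23104/1215/26230 = -10*23104/1215*(1/26230) = -1*46208/243*(1/26230) = -46208/243*1/26230 = -23104/3186945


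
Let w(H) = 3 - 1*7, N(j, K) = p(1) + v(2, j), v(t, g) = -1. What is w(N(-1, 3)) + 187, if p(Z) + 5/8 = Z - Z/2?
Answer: 183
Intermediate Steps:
p(Z) = -5/8 + Z/2 (p(Z) = -5/8 + (Z - Z/2) = -5/8 + Z/2)
N(j, K) = -9/8 (N(j, K) = (-5/8 + (½)*1) - 1 = (-5/8 + ½) - 1 = -⅛ - 1 = -9/8)
w(H) = -4 (w(H) = 3 - 7 = -4)
w(N(-1, 3)) + 187 = -4 + 187 = 183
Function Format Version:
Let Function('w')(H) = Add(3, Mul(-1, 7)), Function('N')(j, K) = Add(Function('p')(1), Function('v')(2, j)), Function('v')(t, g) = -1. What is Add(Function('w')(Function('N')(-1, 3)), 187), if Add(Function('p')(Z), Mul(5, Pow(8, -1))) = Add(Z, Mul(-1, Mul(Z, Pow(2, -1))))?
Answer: 183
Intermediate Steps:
Function('p')(Z) = Add(Rational(-5, 8), Mul(Rational(1, 2), Z)) (Function('p')(Z) = Add(Rational(-5, 8), Add(Z, Mul(-1, Mul(Z, Pow(2, -1))))) = Add(Rational(-5, 8), Add(Z, Mul(-1, Mul(Z, Rational(1, 2))))) = Add(Rational(-5, 8), Add(Z, Mul(-1, Mul(Rational(1, 2), Z)))) = Add(Rational(-5, 8), Add(Z, Mul(Rational(-1, 2), Z))) = Add(Rational(-5, 8), Mul(Rational(1, 2), Z)))
Function('N')(j, K) = Rational(-9, 8) (Function('N')(j, K) = Add(Add(Rational(-5, 8), Mul(Rational(1, 2), 1)), -1) = Add(Add(Rational(-5, 8), Rational(1, 2)), -1) = Add(Rational(-1, 8), -1) = Rational(-9, 8))
Function('w')(H) = -4 (Function('w')(H) = Add(3, -7) = -4)
Add(Function('w')(Function('N')(-1, 3)), 187) = Add(-4, 187) = 183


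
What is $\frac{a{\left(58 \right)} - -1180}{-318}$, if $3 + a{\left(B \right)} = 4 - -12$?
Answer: $- \frac{1193}{318} \approx -3.7516$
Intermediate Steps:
$a{\left(B \right)} = 13$ ($a{\left(B \right)} = -3 + \left(4 - -12\right) = -3 + \left(4 + 12\right) = -3 + 16 = 13$)
$\frac{a{\left(58 \right)} - -1180}{-318} = \frac{13 - -1180}{-318} = \left(13 + 1180\right) \left(- \frac{1}{318}\right) = 1193 \left(- \frac{1}{318}\right) = - \frac{1193}{318}$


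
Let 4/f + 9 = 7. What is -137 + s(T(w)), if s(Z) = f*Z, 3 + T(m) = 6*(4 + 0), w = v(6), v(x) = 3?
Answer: -179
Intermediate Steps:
f = -2 (f = 4/(-9 + 7) = 4/(-2) = 4*(-1/2) = -2)
w = 3
T(m) = 21 (T(m) = -3 + 6*(4 + 0) = -3 + 6*4 = -3 + 24 = 21)
s(Z) = -2*Z
-137 + s(T(w)) = -137 - 2*21 = -137 - 42 = -179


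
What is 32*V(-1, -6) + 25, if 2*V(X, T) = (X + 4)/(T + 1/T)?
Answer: 637/37 ≈ 17.216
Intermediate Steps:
V(X, T) = (4 + X)/(2*(T + 1/T)) (V(X, T) = ((X + 4)/(T + 1/T))/2 = ((4 + X)/(T + 1/T))/2 = (4 + X)/(2*(T + 1/T)))
32*V(-1, -6) + 25 = 32*((½)*(-6)*(4 - 1)/(1 + (-6)²)) + 25 = 32*((½)*(-6)*3/(1 + 36)) + 25 = 32*((½)*(-6)*3/37) + 25 = 32*((½)*(-6)*(1/37)*3) + 25 = 32*(-9/37) + 25 = -288/37 + 25 = 637/37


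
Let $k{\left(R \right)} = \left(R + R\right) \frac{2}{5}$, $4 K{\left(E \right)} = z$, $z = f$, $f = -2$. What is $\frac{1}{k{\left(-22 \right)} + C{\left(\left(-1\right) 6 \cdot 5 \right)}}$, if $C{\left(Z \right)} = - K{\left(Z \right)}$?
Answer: $- \frac{10}{171} \approx -0.05848$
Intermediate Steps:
$z = -2$
$K{\left(E \right)} = - \frac{1}{2}$ ($K{\left(E \right)} = \frac{1}{4} \left(-2\right) = - \frac{1}{2}$)
$k{\left(R \right)} = \frac{4 R}{5}$ ($k{\left(R \right)} = 2 R 2 \cdot \frac{1}{5} = 2 R \frac{2}{5} = \frac{4 R}{5}$)
$C{\left(Z \right)} = \frac{1}{2}$ ($C{\left(Z \right)} = \left(-1\right) \left(- \frac{1}{2}\right) = \frac{1}{2}$)
$\frac{1}{k{\left(-22 \right)} + C{\left(\left(-1\right) 6 \cdot 5 \right)}} = \frac{1}{\frac{4}{5} \left(-22\right) + \frac{1}{2}} = \frac{1}{- \frac{88}{5} + \frac{1}{2}} = \frac{1}{- \frac{171}{10}} = - \frac{10}{171}$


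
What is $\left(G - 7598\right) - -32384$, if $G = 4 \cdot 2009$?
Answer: $32822$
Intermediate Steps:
$G = 8036$
$\left(G - 7598\right) - -32384 = \left(8036 - 7598\right) - -32384 = 438 + 32384 = 32822$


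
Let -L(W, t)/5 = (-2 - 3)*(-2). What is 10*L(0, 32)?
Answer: -500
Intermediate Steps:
L(W, t) = -50 (L(W, t) = -5*(-2 - 3)*(-2) = -(-25)*(-2) = -5*10 = -50)
10*L(0, 32) = 10*(-50) = -500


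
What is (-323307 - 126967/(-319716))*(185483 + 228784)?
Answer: -14273748150762205/106572 ≈ -1.3394e+11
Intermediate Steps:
(-323307 - 126967/(-319716))*(185483 + 228784) = (-323307 - 126967*(-1/319716))*414267 = (-323307 + 126967/319716)*414267 = -103366293845/319716*414267 = -14273748150762205/106572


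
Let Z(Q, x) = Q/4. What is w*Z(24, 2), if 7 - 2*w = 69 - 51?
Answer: -33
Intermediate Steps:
w = -11/2 (w = 7/2 - (69 - 51)/2 = 7/2 - ½*18 = 7/2 - 9 = -11/2 ≈ -5.5000)
Z(Q, x) = Q/4
w*Z(24, 2) = -11*24/8 = -11/2*6 = -33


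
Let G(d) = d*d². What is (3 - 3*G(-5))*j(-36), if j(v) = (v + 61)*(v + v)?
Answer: -680400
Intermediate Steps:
j(v) = 2*v*(61 + v) (j(v) = (61 + v)*(2*v) = 2*v*(61 + v))
G(d) = d³
(3 - 3*G(-5))*j(-36) = (3 - 3*(-5)³)*(2*(-36)*(61 - 36)) = (3 - 3*(-125))*(2*(-36)*25) = (3 + 375)*(-1800) = 378*(-1800) = -680400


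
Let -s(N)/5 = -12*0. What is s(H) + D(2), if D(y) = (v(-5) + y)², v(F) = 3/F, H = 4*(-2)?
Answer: 49/25 ≈ 1.9600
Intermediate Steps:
H = -8
D(y) = (-⅗ + y)² (D(y) = (3/(-5) + y)² = (3*(-⅕) + y)² = (-⅗ + y)²)
s(N) = 0 (s(N) = -(-60)*0 = -5*0 = 0)
s(H) + D(2) = 0 + (-3 + 5*2)²/25 = 0 + (-3 + 10)²/25 = 0 + (1/25)*7² = 0 + (1/25)*49 = 0 + 49/25 = 49/25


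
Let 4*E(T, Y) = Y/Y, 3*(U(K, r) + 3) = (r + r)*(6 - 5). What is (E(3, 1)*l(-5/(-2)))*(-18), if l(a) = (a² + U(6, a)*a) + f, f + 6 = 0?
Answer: 111/8 ≈ 13.875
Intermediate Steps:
f = -6 (f = -6 + 0 = -6)
U(K, r) = -3 + 2*r/3 (U(K, r) = -3 + ((r + r)*(6 - 5))/3 = -3 + ((2*r)*1)/3 = -3 + (2*r)/3 = -3 + 2*r/3)
E(T, Y) = ¼ (E(T, Y) = (Y/Y)/4 = (¼)*1 = ¼)
l(a) = -6 + a² + a*(-3 + 2*a/3) (l(a) = (a² + (-3 + 2*a/3)*a) - 6 = (a² + a*(-3 + 2*a/3)) - 6 = -6 + a² + a*(-3 + 2*a/3))
(E(3, 1)*l(-5/(-2)))*(-18) = ((-6 - (-15)/(-2) + 5*(-5/(-2))²/3)/4)*(-18) = ((-6 - (-15)*(-1)/2 + 5*(-5*(-½))²/3)/4)*(-18) = ((-6 - 3*5/2 + 5*(5/2)²/3)/4)*(-18) = ((-6 - 15/2 + (5/3)*(25/4))/4)*(-18) = ((-6 - 15/2 + 125/12)/4)*(-18) = ((¼)*(-37/12))*(-18) = -37/48*(-18) = 111/8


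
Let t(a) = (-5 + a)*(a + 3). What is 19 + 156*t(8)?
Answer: 5167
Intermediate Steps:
t(a) = (-5 + a)*(3 + a)
19 + 156*t(8) = 19 + 156*(-15 + 8² - 2*8) = 19 + 156*(-15 + 64 - 16) = 19 + 156*33 = 19 + 5148 = 5167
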